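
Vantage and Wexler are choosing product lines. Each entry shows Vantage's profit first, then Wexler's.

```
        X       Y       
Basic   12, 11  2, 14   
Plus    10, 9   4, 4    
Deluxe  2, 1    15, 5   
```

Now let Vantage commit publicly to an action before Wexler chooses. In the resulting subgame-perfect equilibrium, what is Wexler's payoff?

Solve by backward induction (Vantage leads).
- Basic: BR = Y, leader payoff 2.
- Plus: BR = X, leader payoff 10.
- Deluxe: BR = Y, leader payoff 15.
Maximizing over 2, 10, 15, Vantage chooses Deluxe. Subgame-perfect outcome: (Deluxe, Y) with payoffs (15, 5).

5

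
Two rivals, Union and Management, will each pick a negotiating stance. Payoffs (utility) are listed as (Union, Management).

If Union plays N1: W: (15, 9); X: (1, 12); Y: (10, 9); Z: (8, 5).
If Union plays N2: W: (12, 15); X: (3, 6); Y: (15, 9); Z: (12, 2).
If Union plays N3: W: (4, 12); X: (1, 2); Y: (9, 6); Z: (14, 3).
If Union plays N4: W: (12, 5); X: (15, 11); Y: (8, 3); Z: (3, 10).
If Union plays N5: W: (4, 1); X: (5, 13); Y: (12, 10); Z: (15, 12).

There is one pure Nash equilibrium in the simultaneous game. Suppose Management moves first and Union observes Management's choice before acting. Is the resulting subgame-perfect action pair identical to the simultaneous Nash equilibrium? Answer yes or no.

Work backward from Union's decision.
- W: Union compares 15, 12, 4, 12, 4 and picks N1; Management would get 9.
- X: Union compares 1, 3, 1, 15, 5 and picks N4; Management would get 11.
- Y: Union compares 10, 15, 9, 8, 12 and picks N2; Management would get 9.
- Z: Union compares 8, 12, 14, 3, 15 and picks N5; Management would get 12.
Among 9, 11, 9, 12, the best is 12 at Z. Subgame-perfect outcome: (N5, Z) with payoffs (15, 12).
For the simultaneous game, intersect best replies.
Union's best replies: W→N1; X→N4; Y→N2; Z→N5.
Management's best replies: N1→X; N2→W; N3→W; N4→X; N5→X.
The unique mutual best reply is (N4, X), giving (15, 11).
Sequential outcome (N5, Z) differs from the Nash profile (N4, X).

no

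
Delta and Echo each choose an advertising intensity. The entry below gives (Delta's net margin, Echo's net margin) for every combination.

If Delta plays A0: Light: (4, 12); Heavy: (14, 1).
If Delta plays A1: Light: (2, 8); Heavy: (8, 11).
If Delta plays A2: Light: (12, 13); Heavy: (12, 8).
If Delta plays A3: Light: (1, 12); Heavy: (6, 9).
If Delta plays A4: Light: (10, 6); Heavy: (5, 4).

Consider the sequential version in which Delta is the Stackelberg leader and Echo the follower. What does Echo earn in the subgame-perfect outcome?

13

Work backward from Echo's decision.
- A0 → Echo plays Light (best of 12, 1); Delta gets 4.
- A1 → Echo plays Heavy (best of 8, 11); Delta gets 8.
- A2 → Echo plays Light (best of 13, 8); Delta gets 12.
- A3 → Echo plays Light (best of 12, 9); Delta gets 1.
- A4 → Echo plays Light (best of 6, 4); Delta gets 10.
Maximizing over 4, 8, 12, 1, 10, Delta chooses A2. Subgame-perfect outcome: (A2, Light) with payoffs (12, 13).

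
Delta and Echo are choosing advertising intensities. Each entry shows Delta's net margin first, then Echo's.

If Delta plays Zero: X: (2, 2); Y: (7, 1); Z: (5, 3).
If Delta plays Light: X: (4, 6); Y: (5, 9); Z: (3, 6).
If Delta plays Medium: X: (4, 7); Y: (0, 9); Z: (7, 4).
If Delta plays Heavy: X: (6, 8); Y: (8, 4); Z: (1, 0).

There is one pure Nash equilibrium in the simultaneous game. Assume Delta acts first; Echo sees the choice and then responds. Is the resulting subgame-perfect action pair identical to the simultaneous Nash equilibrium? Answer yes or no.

yes

Echo best-responds to each possible Delta move:
- Zero: BR = Z, leader payoff 5.
- Light: BR = Y, leader payoff 5.
- Medium: BR = Y, leader payoff 0.
- Heavy: BR = X, leader payoff 6.
Delta's induced payoffs are 5, 5, 0, 6, so Delta commits to Heavy. Subgame-perfect outcome: (Heavy, X) with payoffs (6, 8).
Now find the simultaneous Nash equilibrium.
Delta's best replies: X→Heavy; Y→Heavy; Z→Medium.
Echo's best replies: Zero→Z; Light→Y; Medium→Y; Heavy→X.
The unique mutual best reply is (Heavy, X), giving (6, 8).
Sequential outcome (Heavy, X) coincides with the Nash profile (Heavy, X).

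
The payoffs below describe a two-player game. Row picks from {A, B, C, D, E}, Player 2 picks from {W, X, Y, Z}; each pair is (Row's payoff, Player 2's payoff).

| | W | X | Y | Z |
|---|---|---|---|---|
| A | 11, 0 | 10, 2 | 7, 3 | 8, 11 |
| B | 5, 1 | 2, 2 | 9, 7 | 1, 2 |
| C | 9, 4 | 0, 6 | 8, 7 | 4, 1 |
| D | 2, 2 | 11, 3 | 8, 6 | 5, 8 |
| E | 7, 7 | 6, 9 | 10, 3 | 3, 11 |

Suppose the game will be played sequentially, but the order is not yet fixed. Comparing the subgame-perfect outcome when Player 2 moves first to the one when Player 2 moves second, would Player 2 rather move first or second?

If Row leads: Player 2's best replies are A→Z, B→Y, C→Y, D→Z, E→Z; Row's induced payoffs 8, 9, 8, 5, 3; outcome (B, Y), payoffs (9, 7).
If Player 2 leads: Row's best replies are W→A, X→D, Y→E, Z→A; Player 2's induced payoffs 0, 3, 3, 11; outcome (A, Z), payoffs (8, 11).
Player 2 gets 11 moving first and 7 moving second, so Player 2 prefers to move first.

first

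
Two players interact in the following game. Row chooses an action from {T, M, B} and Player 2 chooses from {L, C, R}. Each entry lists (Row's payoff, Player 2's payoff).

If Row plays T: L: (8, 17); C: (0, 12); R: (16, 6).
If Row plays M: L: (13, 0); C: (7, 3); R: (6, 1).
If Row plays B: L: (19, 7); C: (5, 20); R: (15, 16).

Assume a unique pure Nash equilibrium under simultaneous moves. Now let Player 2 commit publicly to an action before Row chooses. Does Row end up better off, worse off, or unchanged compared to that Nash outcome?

better off

Row best-responds to each possible Player 2 move:
- L: BR = B, leader payoff 7.
- C: BR = M, leader payoff 3.
- R: BR = T, leader payoff 6.
Player 2's induced payoffs are 7, 3, 6, so Player 2 commits to L. Subgame-perfect outcome: (B, L) with payoffs (19, 7).
For the simultaneous game, intersect best replies.
Row's best replies: L→B; C→M; R→T.
Player 2's best replies: T→L; M→C; B→C.
The unique mutual best reply is (M, C), giving (7, 3).
Row earns 19 sequentially versus 7 at the Nash outcome: better off.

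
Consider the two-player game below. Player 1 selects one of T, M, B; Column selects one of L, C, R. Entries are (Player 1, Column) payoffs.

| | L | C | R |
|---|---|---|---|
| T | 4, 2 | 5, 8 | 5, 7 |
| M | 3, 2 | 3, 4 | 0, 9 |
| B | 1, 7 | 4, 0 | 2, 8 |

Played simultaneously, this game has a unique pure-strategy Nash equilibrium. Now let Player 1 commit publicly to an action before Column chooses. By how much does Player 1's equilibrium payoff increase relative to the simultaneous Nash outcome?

0

Work backward from Column's decision.
- T: BR = C, leader payoff 5.
- M: BR = R, leader payoff 0.
- B: BR = R, leader payoff 2.
Player 1's induced payoffs are 5, 0, 2, so Player 1 commits to T. Subgame-perfect outcome: (T, C) with payoffs (5, 8).
Now find the simultaneous Nash equilibrium.
Player 1's best replies: L→T; C→T; R→T.
Column's best replies: T→C; M→R; B→R.
The unique mutual best reply is (T, C), giving (5, 8).
Player 1's commitment gain: 5 − 5 = 0.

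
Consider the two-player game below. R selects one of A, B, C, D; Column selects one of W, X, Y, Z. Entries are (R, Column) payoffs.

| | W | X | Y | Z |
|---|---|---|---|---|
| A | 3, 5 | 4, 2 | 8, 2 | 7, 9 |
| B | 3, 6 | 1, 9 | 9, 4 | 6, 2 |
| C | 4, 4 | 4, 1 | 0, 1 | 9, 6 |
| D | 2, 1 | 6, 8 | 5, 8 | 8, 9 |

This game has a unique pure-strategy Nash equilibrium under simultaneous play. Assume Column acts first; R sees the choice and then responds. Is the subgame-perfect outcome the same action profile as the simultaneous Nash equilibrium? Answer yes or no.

Work backward from R's decision.
- W → R plays C (best of 3, 3, 4, 2); Column gets 4.
- X → R plays D (best of 4, 1, 4, 6); Column gets 8.
- Y → R plays B (best of 8, 9, 0, 5); Column gets 4.
- Z → R plays C (best of 7, 6, 9, 8); Column gets 6.
Maximizing over 4, 8, 4, 6, Column chooses X. Subgame-perfect outcome: (D, X) with payoffs (6, 8).
For the simultaneous game, intersect best replies.
R's best replies: W→C; X→D; Y→B; Z→C.
Column's best replies: A→Z; B→X; C→Z; D→Z.
The unique mutual best reply is (C, Z), giving (9, 6).
Sequential outcome (D, X) differs from the Nash profile (C, Z).

no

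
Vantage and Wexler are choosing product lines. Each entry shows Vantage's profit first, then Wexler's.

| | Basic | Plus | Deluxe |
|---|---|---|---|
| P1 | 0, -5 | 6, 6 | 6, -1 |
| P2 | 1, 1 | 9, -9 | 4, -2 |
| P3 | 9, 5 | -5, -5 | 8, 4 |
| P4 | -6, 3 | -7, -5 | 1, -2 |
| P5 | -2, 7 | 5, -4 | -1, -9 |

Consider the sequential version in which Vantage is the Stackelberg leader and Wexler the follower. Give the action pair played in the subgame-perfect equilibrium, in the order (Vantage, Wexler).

Solve by backward induction (Vantage leads).
- P1: Wexler compares -5, 6, -1 and picks Plus; Vantage would get 6.
- P2: Wexler compares 1, -9, -2 and picks Basic; Vantage would get 1.
- P3: Wexler compares 5, -5, 4 and picks Basic; Vantage would get 9.
- P4: Wexler compares 3, -5, -2 and picks Basic; Vantage would get -6.
- P5: Wexler compares 7, -4, -9 and picks Basic; Vantage would get -2.
Among 6, 1, 9, -6, -2, the best is 9 at P3. Subgame-perfect outcome: (P3, Basic) with payoffs (9, 5).

(P3, Basic)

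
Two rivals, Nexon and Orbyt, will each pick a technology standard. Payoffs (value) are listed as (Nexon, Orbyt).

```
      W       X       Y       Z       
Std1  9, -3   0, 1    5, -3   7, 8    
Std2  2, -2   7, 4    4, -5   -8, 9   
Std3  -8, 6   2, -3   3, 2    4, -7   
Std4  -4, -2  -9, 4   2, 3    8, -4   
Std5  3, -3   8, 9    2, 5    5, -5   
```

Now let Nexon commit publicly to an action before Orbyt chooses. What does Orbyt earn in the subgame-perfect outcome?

9

Orbyt best-responds to each possible Nexon move:
- Std1 → Orbyt plays Z (best of -3, 1, -3, 8); Nexon gets 7.
- Std2 → Orbyt plays Z (best of -2, 4, -5, 9); Nexon gets -8.
- Std3 → Orbyt plays W (best of 6, -3, 2, -7); Nexon gets -8.
- Std4 → Orbyt plays X (best of -2, 4, 3, -4); Nexon gets -9.
- Std5 → Orbyt plays X (best of -3, 9, 5, -5); Nexon gets 8.
Nexon's induced payoffs are 7, -8, -8, -9, 8, so Nexon commits to Std5. Subgame-perfect outcome: (Std5, X) with payoffs (8, 9).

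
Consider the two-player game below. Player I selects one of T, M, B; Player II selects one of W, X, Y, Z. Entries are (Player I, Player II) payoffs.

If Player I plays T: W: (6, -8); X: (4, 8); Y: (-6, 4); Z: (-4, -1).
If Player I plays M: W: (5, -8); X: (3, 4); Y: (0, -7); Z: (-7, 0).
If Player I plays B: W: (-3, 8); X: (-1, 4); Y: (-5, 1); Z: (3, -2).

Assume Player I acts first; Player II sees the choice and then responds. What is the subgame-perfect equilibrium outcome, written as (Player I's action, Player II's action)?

Player II best-responds to each possible Player I move:
- T → Player II plays X (best of -8, 8, 4, -1); Player I gets 4.
- M → Player II plays X (best of -8, 4, -7, 0); Player I gets 3.
- B → Player II plays W (best of 8, 4, 1, -2); Player I gets -3.
Player I's induced payoffs are 4, 3, -3, so Player I commits to T. Subgame-perfect outcome: (T, X) with payoffs (4, 8).

(T, X)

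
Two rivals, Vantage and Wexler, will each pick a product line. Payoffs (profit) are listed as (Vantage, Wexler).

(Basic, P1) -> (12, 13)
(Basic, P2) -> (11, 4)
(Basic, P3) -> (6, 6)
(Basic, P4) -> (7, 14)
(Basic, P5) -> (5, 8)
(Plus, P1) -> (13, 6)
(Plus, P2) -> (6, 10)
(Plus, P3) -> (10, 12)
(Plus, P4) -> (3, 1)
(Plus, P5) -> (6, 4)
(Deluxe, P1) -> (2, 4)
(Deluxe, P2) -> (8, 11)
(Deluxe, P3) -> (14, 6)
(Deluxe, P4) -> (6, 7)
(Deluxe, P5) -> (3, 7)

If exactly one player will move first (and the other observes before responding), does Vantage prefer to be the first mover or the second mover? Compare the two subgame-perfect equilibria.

first

If Vantage leads: Wexler's best replies are Basic→P4, Plus→P3, Deluxe→P2; Vantage's induced payoffs 7, 10, 8; outcome (Plus, P3), payoffs (10, 12).
If Wexler leads: Vantage's best replies are P1→Plus, P2→Basic, P3→Deluxe, P4→Basic, P5→Plus; Wexler's induced payoffs 6, 4, 6, 14, 4; outcome (Basic, P4), payoffs (7, 14).
Vantage gets 10 moving first and 7 moving second, so Vantage prefers to move first.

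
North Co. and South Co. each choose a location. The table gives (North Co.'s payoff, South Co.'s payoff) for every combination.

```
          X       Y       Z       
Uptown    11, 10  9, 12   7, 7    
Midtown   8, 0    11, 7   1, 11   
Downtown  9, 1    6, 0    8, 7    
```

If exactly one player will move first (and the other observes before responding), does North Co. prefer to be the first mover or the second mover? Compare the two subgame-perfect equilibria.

second

If North Co. leads: South Co.'s best replies are Uptown→Y, Midtown→Z, Downtown→Z; North Co.'s induced payoffs 9, 1, 8; outcome (Uptown, Y), payoffs (9, 12).
If South Co. leads: North Co.'s best replies are X→Uptown, Y→Midtown, Z→Downtown; South Co.'s induced payoffs 10, 7, 7; outcome (Uptown, X), payoffs (11, 10).
North Co. gets 9 moving first and 11 moving second, so North Co. prefers to move second.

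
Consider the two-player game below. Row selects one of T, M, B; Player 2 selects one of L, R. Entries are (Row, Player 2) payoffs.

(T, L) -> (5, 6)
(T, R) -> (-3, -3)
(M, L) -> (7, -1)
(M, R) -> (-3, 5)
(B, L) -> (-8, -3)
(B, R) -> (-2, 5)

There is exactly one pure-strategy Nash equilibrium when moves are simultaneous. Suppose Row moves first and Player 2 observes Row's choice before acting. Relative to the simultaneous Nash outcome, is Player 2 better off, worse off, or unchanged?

Backward induction with Row moving first.
- T: BR = L, leader payoff 5.
- M: BR = R, leader payoff -3.
- B: BR = R, leader payoff -2.
Among 5, -3, -2, the best is 5 at T. Subgame-perfect outcome: (T, L) with payoffs (5, 6).
For the simultaneous game, intersect best replies.
Row's best replies: L→M; R→B.
Player 2's best replies: T→L; M→R; B→R.
Only (B, R) has each player best-responding; Nash payoffs (-2, 5).
Player 2 earns 6 sequentially versus 5 at the Nash outcome: better off.

better off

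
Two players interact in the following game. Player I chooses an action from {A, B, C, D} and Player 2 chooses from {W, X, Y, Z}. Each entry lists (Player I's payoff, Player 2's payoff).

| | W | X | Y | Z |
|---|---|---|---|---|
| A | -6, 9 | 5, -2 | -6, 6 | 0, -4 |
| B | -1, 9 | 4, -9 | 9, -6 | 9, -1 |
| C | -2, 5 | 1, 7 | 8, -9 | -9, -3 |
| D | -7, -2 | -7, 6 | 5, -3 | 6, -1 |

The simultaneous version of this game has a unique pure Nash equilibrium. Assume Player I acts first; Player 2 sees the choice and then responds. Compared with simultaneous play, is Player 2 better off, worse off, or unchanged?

worse off

Solve by backward induction (Player I leads).
- A: BR = W, leader payoff -6.
- B: BR = W, leader payoff -1.
- C: BR = X, leader payoff 1.
- D: BR = X, leader payoff -7.
Maximizing over -6, -1, 1, -7, Player I chooses C. Subgame-perfect outcome: (C, X) with payoffs (1, 7).
Under simultaneous play:
Player I's best replies: W→B; X→A; Y→B; Z→B.
Player 2's best replies: A→W; B→W; C→X; D→X.
Only (B, W) has each player best-responding; Nash payoffs (-1, 9).
Player 2 earns 7 sequentially versus 9 at the Nash outcome: worse off.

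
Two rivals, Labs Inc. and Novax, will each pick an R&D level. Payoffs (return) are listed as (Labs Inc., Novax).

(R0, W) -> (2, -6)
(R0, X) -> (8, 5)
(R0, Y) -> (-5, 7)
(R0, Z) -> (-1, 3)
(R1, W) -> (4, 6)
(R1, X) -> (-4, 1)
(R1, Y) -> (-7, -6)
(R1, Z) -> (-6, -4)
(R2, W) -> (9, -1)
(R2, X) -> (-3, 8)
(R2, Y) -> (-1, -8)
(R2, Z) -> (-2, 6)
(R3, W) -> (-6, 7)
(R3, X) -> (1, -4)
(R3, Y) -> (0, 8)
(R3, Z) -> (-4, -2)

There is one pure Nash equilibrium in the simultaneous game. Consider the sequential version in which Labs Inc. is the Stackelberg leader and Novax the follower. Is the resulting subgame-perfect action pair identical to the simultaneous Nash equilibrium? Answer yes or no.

Solve by backward induction (Labs Inc. leads).
- R0 → Novax plays Y (best of -6, 5, 7, 3); Labs Inc. gets -5.
- R1 → Novax plays W (best of 6, 1, -6, -4); Labs Inc. gets 4.
- R2 → Novax plays X (best of -1, 8, -8, 6); Labs Inc. gets -3.
- R3 → Novax plays Y (best of 7, -4, 8, -2); Labs Inc. gets 0.
Maximizing over -5, 4, -3, 0, Labs Inc. chooses R1. Subgame-perfect outcome: (R1, W) with payoffs (4, 6).
Under simultaneous play:
Labs Inc.'s best replies: W→R2; X→R0; Y→R3; Z→R0.
Novax's best replies: R0→Y; R1→W; R2→X; R3→Y.
Only (R3, Y) has each player best-responding; Nash payoffs (0, 8).
Sequential outcome (R1, W) differs from the Nash profile (R3, Y).

no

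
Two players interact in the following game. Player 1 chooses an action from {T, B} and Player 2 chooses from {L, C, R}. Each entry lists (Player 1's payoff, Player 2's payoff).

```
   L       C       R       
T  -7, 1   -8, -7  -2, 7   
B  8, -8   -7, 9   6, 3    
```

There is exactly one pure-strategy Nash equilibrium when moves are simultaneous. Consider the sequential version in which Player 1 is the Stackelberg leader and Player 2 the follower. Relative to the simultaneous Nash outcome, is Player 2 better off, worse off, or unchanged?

worse off

Backward induction with Player 1 moving first.
- T → Player 2 plays R (best of 1, -7, 7); Player 1 gets -2.
- B → Player 2 plays C (best of -8, 9, 3); Player 1 gets -7.
Player 1's induced payoffs are -2, -7, so Player 1 commits to T. Subgame-perfect outcome: (T, R) with payoffs (-2, 7).
Under simultaneous play:
Player 1's best replies: L→B; C→B; R→B.
Player 2's best replies: T→R; B→C.
The unique mutual best reply is (B, C), giving (-7, 9).
Player 2 earns 7 sequentially versus 9 at the Nash outcome: worse off.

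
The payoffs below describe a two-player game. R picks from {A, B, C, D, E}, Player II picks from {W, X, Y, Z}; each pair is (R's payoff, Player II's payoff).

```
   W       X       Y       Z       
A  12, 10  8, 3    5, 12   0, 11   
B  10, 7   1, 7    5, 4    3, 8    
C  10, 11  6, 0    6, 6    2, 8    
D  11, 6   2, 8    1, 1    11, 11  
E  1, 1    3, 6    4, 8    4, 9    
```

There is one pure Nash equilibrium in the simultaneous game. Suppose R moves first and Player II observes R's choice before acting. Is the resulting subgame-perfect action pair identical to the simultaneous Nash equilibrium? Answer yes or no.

yes

Player II best-responds to each possible R move:
- A → Player II plays Y (best of 10, 3, 12, 11); R gets 5.
- B → Player II plays Z (best of 7, 7, 4, 8); R gets 3.
- C → Player II plays W (best of 11, 0, 6, 8); R gets 10.
- D → Player II plays Z (best of 6, 8, 1, 11); R gets 11.
- E → Player II plays Z (best of 1, 6, 8, 9); R gets 4.
R's induced payoffs are 5, 3, 10, 11, 4, so R commits to D. Subgame-perfect outcome: (D, Z) with payoffs (11, 11).
Now find the simultaneous Nash equilibrium.
R's best replies: W→A; X→A; Y→C; Z→D.
Player II's best replies: A→Y; B→Z; C→W; D→Z; E→Z.
The unique mutual best reply is (D, Z), giving (11, 11).
Sequential outcome (D, Z) coincides with the Nash profile (D, Z).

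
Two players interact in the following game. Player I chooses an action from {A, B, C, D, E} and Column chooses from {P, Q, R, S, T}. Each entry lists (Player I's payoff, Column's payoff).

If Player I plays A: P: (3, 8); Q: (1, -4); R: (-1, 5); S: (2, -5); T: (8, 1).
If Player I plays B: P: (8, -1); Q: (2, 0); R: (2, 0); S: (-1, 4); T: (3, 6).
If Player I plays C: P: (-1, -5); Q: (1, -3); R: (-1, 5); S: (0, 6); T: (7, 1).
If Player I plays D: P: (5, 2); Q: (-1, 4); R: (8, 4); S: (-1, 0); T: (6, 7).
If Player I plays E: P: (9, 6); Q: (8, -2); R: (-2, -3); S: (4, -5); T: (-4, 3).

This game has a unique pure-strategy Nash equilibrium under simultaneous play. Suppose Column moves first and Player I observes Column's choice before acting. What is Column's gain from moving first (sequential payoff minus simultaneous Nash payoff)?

Solve by backward induction (Column leads).
- P: Player I compares 3, 8, -1, 5, 9 and picks E; Column would get 6.
- Q: Player I compares 1, 2, 1, -1, 8 and picks E; Column would get -2.
- R: Player I compares -1, 2, -1, 8, -2 and picks D; Column would get 4.
- S: Player I compares 2, -1, 0, -1, 4 and picks E; Column would get -5.
- T: Player I compares 8, 3, 7, 6, -4 and picks A; Column would get 1.
Column's induced payoffs are 6, -2, 4, -5, 1, so Column commits to P. Subgame-perfect outcome: (E, P) with payoffs (9, 6).
For the simultaneous game, intersect best replies.
Player I's best replies: P→E; Q→E; R→D; S→E; T→A.
Column's best replies: A→P; B→T; C→S; D→T; E→P.
Only (E, P) has each player best-responding; Nash payoffs (9, 6).
Column's commitment gain: 6 − 6 = 0.

0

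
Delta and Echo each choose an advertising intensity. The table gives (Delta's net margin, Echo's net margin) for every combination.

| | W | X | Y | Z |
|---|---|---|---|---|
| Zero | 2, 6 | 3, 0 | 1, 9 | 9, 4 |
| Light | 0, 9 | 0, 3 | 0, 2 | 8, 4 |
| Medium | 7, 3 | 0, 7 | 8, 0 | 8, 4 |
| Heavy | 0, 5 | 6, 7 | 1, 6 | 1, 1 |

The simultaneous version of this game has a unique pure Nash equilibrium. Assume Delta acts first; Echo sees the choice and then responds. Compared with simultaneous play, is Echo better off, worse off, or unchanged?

unchanged

Solve by backward induction (Delta leads).
- Zero: BR = Y, leader payoff 1.
- Light: BR = W, leader payoff 0.
- Medium: BR = X, leader payoff 0.
- Heavy: BR = X, leader payoff 6.
Maximizing over 1, 0, 0, 6, Delta chooses Heavy. Subgame-perfect outcome: (Heavy, X) with payoffs (6, 7).
For the simultaneous game, intersect best replies.
Delta's best replies: W→Medium; X→Heavy; Y→Medium; Z→Zero.
Echo's best replies: Zero→Y; Light→W; Medium→X; Heavy→X.
The unique mutual best reply is (Heavy, X), giving (6, 7).
Echo earns 7 sequentially versus 7 at the Nash outcome: unchanged.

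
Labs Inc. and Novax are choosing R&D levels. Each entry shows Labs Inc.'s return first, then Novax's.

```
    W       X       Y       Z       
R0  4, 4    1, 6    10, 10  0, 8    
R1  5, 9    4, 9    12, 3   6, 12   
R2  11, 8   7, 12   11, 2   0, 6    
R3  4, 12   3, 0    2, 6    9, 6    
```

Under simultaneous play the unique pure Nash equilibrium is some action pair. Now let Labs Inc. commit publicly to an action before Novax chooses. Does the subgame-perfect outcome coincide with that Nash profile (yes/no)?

Backward induction with Labs Inc. moving first.
- R0 → Novax plays Y (best of 4, 6, 10, 8); Labs Inc. gets 10.
- R1 → Novax plays Z (best of 9, 9, 3, 12); Labs Inc. gets 6.
- R2 → Novax plays X (best of 8, 12, 2, 6); Labs Inc. gets 7.
- R3 → Novax plays W (best of 12, 0, 6, 6); Labs Inc. gets 4.
Maximizing over 10, 6, 7, 4, Labs Inc. chooses R0. Subgame-perfect outcome: (R0, Y) with payoffs (10, 10).
For the simultaneous game, intersect best replies.
Labs Inc.'s best replies: W→R2; X→R2; Y→R1; Z→R3.
Novax's best replies: R0→Y; R1→Z; R2→X; R3→W.
The unique mutual best reply is (R2, X), giving (7, 12).
Sequential outcome (R0, Y) differs from the Nash profile (R2, X).

no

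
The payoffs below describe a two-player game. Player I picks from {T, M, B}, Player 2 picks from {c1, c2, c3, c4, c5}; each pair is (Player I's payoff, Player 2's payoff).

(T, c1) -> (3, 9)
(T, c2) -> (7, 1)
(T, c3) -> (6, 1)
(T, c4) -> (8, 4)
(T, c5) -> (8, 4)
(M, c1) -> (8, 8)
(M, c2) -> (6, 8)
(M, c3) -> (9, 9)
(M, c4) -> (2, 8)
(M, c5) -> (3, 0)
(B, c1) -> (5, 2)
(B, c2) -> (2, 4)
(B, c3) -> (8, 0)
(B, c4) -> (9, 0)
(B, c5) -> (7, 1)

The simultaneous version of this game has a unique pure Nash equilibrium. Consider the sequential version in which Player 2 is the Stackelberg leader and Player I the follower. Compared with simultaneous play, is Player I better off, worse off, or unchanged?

Player I best-responds to each possible Player 2 move:
- c1: BR = M, leader payoff 8.
- c2: BR = T, leader payoff 1.
- c3: BR = M, leader payoff 9.
- c4: BR = B, leader payoff 0.
- c5: BR = T, leader payoff 4.
Player 2's induced payoffs are 8, 1, 9, 0, 4, so Player 2 commits to c3. Subgame-perfect outcome: (M, c3) with payoffs (9, 9).
Now find the simultaneous Nash equilibrium.
Player I's best replies: c1→M; c2→T; c3→M; c4→B; c5→T.
Player 2's best replies: T→c1; M→c3; B→c2.
The unique mutual best reply is (M, c3), giving (9, 9).
Player I earns 9 sequentially versus 9 at the Nash outcome: unchanged.

unchanged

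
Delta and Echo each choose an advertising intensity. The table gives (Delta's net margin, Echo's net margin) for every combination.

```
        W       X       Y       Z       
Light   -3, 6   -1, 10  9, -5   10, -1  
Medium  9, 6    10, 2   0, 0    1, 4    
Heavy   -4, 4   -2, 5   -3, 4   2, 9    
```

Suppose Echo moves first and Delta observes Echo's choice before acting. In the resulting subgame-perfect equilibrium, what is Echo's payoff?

6

Work backward from Delta's decision.
- W: Delta compares -3, 9, -4 and picks Medium; Echo would get 6.
- X: Delta compares -1, 10, -2 and picks Medium; Echo would get 2.
- Y: Delta compares 9, 0, -3 and picks Light; Echo would get -5.
- Z: Delta compares 10, 1, 2 and picks Light; Echo would get -1.
Echo's induced payoffs are 6, 2, -5, -1, so Echo commits to W. Subgame-perfect outcome: (Medium, W) with payoffs (9, 6).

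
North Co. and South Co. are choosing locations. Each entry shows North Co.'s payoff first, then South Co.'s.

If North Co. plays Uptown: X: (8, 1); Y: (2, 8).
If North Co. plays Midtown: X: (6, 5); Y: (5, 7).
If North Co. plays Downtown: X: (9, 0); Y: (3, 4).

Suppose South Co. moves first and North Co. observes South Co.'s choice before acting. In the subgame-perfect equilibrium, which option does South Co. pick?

Y

Backward induction with South Co. moving first.
- X → North Co. plays Downtown (best of 8, 6, 9); South Co. gets 0.
- Y → North Co. plays Midtown (best of 2, 5, 3); South Co. gets 7.
Among 0, 7, the best is 7 at Y. Subgame-perfect outcome: (Midtown, Y) with payoffs (5, 7).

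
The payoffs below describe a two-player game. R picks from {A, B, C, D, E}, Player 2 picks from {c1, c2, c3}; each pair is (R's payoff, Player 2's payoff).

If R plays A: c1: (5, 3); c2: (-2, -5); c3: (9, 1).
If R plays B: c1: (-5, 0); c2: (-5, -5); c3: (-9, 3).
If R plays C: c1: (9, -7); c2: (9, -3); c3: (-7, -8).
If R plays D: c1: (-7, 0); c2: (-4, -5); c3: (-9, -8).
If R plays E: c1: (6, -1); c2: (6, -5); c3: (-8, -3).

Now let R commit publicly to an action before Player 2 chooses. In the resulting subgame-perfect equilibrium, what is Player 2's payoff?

Solve by backward induction (R leads).
- A: Player 2 compares 3, -5, 1 and picks c1; R would get 5.
- B: Player 2 compares 0, -5, 3 and picks c3; R would get -9.
- C: Player 2 compares -7, -3, -8 and picks c2; R would get 9.
- D: Player 2 compares 0, -5, -8 and picks c1; R would get -7.
- E: Player 2 compares -1, -5, -3 and picks c1; R would get 6.
R's induced payoffs are 5, -9, 9, -7, 6, so R commits to C. Subgame-perfect outcome: (C, c2) with payoffs (9, -3).

-3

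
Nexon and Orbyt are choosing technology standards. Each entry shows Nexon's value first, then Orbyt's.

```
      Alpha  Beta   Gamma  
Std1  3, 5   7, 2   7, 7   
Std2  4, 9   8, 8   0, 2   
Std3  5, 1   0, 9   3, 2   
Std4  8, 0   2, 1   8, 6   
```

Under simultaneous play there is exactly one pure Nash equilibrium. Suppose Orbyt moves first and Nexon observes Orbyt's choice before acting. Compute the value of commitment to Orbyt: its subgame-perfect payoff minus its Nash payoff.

Work backward from Nexon's decision.
- Alpha: BR = Std4, leader payoff 0.
- Beta: BR = Std2, leader payoff 8.
- Gamma: BR = Std4, leader payoff 6.
Orbyt's induced payoffs are 0, 8, 6, so Orbyt commits to Beta. Subgame-perfect outcome: (Std2, Beta) with payoffs (8, 8).
Under simultaneous play:
Nexon's best replies: Alpha→Std4; Beta→Std2; Gamma→Std4.
Orbyt's best replies: Std1→Gamma; Std2→Alpha; Std3→Beta; Std4→Gamma.
The unique mutual best reply is (Std4, Gamma), giving (8, 6).
Orbyt's commitment gain: 8 − 6 = 2.

2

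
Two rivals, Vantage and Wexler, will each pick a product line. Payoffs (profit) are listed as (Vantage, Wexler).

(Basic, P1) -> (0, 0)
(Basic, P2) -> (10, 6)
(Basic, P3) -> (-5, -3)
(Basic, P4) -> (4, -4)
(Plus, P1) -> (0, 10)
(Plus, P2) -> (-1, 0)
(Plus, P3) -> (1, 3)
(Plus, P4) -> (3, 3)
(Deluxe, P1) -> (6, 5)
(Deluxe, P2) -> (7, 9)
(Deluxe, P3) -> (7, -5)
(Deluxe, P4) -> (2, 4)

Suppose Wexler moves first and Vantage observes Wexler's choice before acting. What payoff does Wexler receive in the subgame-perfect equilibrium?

6

Work backward from Vantage's decision.
- P1: Vantage compares 0, 0, 6 and picks Deluxe; Wexler would get 5.
- P2: Vantage compares 10, -1, 7 and picks Basic; Wexler would get 6.
- P3: Vantage compares -5, 1, 7 and picks Deluxe; Wexler would get -5.
- P4: Vantage compares 4, 3, 2 and picks Basic; Wexler would get -4.
Among 5, 6, -5, -4, the best is 6 at P2. Subgame-perfect outcome: (Basic, P2) with payoffs (10, 6).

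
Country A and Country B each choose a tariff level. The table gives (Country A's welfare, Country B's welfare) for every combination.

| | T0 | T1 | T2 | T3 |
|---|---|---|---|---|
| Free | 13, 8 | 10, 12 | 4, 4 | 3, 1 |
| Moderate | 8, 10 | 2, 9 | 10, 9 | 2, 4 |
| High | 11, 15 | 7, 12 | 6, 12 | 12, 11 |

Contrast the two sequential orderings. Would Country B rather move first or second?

second

If Country A leads: Country B's best replies are Free→T1, Moderate→T0, High→T0; Country A's induced payoffs 10, 8, 11; outcome (High, T0), payoffs (11, 15).
If Country B leads: Country A's best replies are T0→Free, T1→Free, T2→Moderate, T3→High; Country B's induced payoffs 8, 12, 9, 11; outcome (Free, T1), payoffs (10, 12).
Country B gets 12 moving first and 15 moving second, so Country B prefers to move second.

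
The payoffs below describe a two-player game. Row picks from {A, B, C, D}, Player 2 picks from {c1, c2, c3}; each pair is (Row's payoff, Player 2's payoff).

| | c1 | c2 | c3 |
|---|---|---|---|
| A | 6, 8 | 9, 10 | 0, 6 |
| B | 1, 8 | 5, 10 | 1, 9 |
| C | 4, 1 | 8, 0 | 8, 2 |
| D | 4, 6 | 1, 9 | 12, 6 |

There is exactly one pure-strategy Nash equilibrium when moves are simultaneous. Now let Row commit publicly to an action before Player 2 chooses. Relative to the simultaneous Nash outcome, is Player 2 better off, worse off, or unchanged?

unchanged

Player 2 best-responds to each possible Row move:
- A: BR = c2, leader payoff 9.
- B: BR = c2, leader payoff 5.
- C: BR = c3, leader payoff 8.
- D: BR = c2, leader payoff 1.
Among 9, 5, 8, 1, the best is 9 at A. Subgame-perfect outcome: (A, c2) with payoffs (9, 10).
For the simultaneous game, intersect best replies.
Row's best replies: c1→A; c2→A; c3→D.
Player 2's best replies: A→c2; B→c2; C→c3; D→c2.
The unique mutual best reply is (A, c2), giving (9, 10).
Player 2 earns 10 sequentially versus 10 at the Nash outcome: unchanged.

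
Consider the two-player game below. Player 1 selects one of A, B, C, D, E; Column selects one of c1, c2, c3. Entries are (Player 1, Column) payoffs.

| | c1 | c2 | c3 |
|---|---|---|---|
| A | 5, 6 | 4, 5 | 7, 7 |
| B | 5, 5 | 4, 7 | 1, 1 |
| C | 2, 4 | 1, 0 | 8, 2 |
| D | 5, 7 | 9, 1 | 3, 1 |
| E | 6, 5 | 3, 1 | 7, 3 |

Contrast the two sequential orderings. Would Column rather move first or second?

If Player 1 leads: Column's best replies are A→c3, B→c2, C→c1, D→c1, E→c1; Player 1's induced payoffs 7, 4, 2, 5, 6; outcome (A, c3), payoffs (7, 7).
If Column leads: Player 1's best replies are c1→E, c2→D, c3→C; Column's induced payoffs 5, 1, 2; outcome (E, c1), payoffs (6, 5).
Column gets 5 moving first and 7 moving second, so Column prefers to move second.

second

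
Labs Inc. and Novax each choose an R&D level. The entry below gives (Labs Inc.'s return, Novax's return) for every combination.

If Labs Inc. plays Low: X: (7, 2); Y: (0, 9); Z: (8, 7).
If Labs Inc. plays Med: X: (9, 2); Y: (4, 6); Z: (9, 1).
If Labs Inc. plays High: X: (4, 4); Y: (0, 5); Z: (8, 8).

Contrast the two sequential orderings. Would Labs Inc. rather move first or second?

If Labs Inc. leads: Novax's best replies are Low→Y, Med→Y, High→Z; Labs Inc.'s induced payoffs 0, 4, 8; outcome (High, Z), payoffs (8, 8).
If Novax leads: Labs Inc.'s best replies are X→Med, Y→Med, Z→Med; Novax's induced payoffs 2, 6, 1; outcome (Med, Y), payoffs (4, 6).
Labs Inc. gets 8 moving first and 4 moving second, so Labs Inc. prefers to move first.

first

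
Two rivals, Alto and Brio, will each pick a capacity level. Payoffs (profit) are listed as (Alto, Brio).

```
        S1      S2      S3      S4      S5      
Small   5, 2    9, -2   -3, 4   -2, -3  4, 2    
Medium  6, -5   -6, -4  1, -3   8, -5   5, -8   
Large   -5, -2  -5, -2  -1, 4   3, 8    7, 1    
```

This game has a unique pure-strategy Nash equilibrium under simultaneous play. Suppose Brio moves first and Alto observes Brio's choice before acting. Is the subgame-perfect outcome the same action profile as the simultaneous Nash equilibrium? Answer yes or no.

Solve by backward induction (Brio leads).
- S1: Alto compares 5, 6, -5 and picks Medium; Brio would get -5.
- S2: Alto compares 9, -6, -5 and picks Small; Brio would get -2.
- S3: Alto compares -3, 1, -1 and picks Medium; Brio would get -3.
- S4: Alto compares -2, 8, 3 and picks Medium; Brio would get -5.
- S5: Alto compares 4, 5, 7 and picks Large; Brio would get 1.
Among -5, -2, -3, -5, 1, the best is 1 at S5. Subgame-perfect outcome: (Large, S5) with payoffs (7, 1).
Under simultaneous play:
Alto's best replies: S1→Medium; S2→Small; S3→Medium; S4→Medium; S5→Large.
Brio's best replies: Small→S3; Medium→S3; Large→S4.
The unique mutual best reply is (Medium, S3), giving (1, -3).
Sequential outcome (Large, S5) differs from the Nash profile (Medium, S3).

no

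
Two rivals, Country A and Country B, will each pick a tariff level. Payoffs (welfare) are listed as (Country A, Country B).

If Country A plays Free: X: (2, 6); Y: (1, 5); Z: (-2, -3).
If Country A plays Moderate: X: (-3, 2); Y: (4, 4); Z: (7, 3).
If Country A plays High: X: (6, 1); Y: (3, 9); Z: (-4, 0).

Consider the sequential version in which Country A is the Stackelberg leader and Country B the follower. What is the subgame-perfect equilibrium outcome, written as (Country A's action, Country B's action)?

(Moderate, Y)

Work backward from Country B's decision.
- Free: BR = X, leader payoff 2.
- Moderate: BR = Y, leader payoff 4.
- High: BR = Y, leader payoff 3.
Country A's induced payoffs are 2, 4, 3, so Country A commits to Moderate. Subgame-perfect outcome: (Moderate, Y) with payoffs (4, 4).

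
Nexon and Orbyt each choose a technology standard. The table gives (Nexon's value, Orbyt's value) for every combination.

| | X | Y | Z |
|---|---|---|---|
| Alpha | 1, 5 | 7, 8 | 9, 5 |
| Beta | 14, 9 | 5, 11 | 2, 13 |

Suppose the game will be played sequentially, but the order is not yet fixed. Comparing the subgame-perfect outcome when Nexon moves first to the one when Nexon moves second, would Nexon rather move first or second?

If Nexon leads: Orbyt's best replies are Alpha→Y, Beta→Z; Nexon's induced payoffs 7, 2; outcome (Alpha, Y), payoffs (7, 8).
If Orbyt leads: Nexon's best replies are X→Beta, Y→Alpha, Z→Alpha; Orbyt's induced payoffs 9, 8, 5; outcome (Beta, X), payoffs (14, 9).
Nexon gets 7 moving first and 14 moving second, so Nexon prefers to move second.

second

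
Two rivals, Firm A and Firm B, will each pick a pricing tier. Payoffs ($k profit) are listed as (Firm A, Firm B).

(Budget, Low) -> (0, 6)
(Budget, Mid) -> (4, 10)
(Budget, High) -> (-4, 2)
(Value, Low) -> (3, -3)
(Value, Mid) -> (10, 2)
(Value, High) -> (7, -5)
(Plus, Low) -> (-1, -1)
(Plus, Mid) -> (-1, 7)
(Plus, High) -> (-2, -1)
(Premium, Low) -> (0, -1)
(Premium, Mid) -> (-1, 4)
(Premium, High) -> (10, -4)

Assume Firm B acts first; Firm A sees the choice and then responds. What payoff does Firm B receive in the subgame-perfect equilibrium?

Work backward from Firm A's decision.
- Low: Firm A compares 0, 3, -1, 0 and picks Value; Firm B would get -3.
- Mid: Firm A compares 4, 10, -1, -1 and picks Value; Firm B would get 2.
- High: Firm A compares -4, 7, -2, 10 and picks Premium; Firm B would get -4.
Maximizing over -3, 2, -4, Firm B chooses Mid. Subgame-perfect outcome: (Value, Mid) with payoffs (10, 2).

2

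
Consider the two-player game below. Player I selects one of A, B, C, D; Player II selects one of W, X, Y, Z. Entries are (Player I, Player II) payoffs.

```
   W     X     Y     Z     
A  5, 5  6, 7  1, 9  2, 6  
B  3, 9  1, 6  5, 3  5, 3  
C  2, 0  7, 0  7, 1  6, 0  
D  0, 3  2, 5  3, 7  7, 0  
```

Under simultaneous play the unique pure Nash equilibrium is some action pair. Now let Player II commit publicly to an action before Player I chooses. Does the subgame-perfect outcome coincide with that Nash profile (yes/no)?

no

Player I best-responds to each possible Player II move:
- W → Player I plays A (best of 5, 3, 2, 0); Player II gets 5.
- X → Player I plays C (best of 6, 1, 7, 2); Player II gets 0.
- Y → Player I plays C (best of 1, 5, 7, 3); Player II gets 1.
- Z → Player I plays D (best of 2, 5, 6, 7); Player II gets 0.
Maximizing over 5, 0, 1, 0, Player II chooses W. Subgame-perfect outcome: (A, W) with payoffs (5, 5).
Under simultaneous play:
Player I's best replies: W→A; X→C; Y→C; Z→D.
Player II's best replies: A→Y; B→W; C→Y; D→Y.
Only (C, Y) has each player best-responding; Nash payoffs (7, 1).
Sequential outcome (A, W) differs from the Nash profile (C, Y).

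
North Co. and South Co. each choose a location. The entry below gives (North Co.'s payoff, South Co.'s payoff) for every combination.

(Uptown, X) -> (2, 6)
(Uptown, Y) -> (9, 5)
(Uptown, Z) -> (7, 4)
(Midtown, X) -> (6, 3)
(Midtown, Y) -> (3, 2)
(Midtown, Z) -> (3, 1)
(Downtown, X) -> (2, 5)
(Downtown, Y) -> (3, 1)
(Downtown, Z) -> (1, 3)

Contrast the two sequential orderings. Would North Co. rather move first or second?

If North Co. leads: South Co.'s best replies are Uptown→X, Midtown→X, Downtown→X; North Co.'s induced payoffs 2, 6, 2; outcome (Midtown, X), payoffs (6, 3).
If South Co. leads: North Co.'s best replies are X→Midtown, Y→Uptown, Z→Uptown; South Co.'s induced payoffs 3, 5, 4; outcome (Uptown, Y), payoffs (9, 5).
North Co. gets 6 moving first and 9 moving second, so North Co. prefers to move second.

second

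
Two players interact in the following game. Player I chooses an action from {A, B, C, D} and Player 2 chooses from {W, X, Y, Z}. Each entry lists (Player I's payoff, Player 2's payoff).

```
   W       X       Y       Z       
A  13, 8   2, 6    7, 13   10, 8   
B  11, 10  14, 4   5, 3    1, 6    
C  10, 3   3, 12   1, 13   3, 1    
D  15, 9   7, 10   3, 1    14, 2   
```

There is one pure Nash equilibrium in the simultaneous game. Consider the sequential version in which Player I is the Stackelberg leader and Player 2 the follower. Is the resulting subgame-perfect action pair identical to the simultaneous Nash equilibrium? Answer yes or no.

Backward induction with Player I moving first.
- A: Player 2 compares 8, 6, 13, 8 and picks Y; Player I would get 7.
- B: Player 2 compares 10, 4, 3, 6 and picks W; Player I would get 11.
- C: Player 2 compares 3, 12, 13, 1 and picks Y; Player I would get 1.
- D: Player 2 compares 9, 10, 1, 2 and picks X; Player I would get 7.
Maximizing over 7, 11, 1, 7, Player I chooses B. Subgame-perfect outcome: (B, W) with payoffs (11, 10).
Under simultaneous play:
Player I's best replies: W→D; X→B; Y→A; Z→D.
Player 2's best replies: A→Y; B→W; C→Y; D→X.
Only (A, Y) has each player best-responding; Nash payoffs (7, 13).
Sequential outcome (B, W) differs from the Nash profile (A, Y).

no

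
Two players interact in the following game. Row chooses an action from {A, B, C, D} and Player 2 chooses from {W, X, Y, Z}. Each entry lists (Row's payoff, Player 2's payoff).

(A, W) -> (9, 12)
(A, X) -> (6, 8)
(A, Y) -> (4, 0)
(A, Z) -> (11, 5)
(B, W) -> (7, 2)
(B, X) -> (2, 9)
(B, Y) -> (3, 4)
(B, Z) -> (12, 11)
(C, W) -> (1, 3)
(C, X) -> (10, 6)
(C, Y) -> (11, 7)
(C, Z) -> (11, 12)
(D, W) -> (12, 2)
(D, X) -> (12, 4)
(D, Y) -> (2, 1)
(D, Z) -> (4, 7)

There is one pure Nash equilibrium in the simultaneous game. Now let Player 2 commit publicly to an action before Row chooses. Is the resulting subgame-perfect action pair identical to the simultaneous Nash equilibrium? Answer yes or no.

Solve by backward induction (Player 2 leads).
- W: Row compares 9, 7, 1, 12 and picks D; Player 2 would get 2.
- X: Row compares 6, 2, 10, 12 and picks D; Player 2 would get 4.
- Y: Row compares 4, 3, 11, 2 and picks C; Player 2 would get 7.
- Z: Row compares 11, 12, 11, 4 and picks B; Player 2 would get 11.
Maximizing over 2, 4, 7, 11, Player 2 chooses Z. Subgame-perfect outcome: (B, Z) with payoffs (12, 11).
For the simultaneous game, intersect best replies.
Row's best replies: W→D; X→D; Y→C; Z→B.
Player 2's best replies: A→W; B→Z; C→Z; D→Z.
Only (B, Z) has each player best-responding; Nash payoffs (12, 11).
Sequential outcome (B, Z) coincides with the Nash profile (B, Z).

yes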